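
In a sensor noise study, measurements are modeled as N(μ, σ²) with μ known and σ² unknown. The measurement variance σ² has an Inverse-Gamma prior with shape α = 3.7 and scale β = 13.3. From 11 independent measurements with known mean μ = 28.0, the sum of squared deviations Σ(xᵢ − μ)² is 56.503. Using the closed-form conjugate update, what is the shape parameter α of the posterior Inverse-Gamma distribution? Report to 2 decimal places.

With known mean μ and an Inverse-Gamma(α, β) prior on σ², the Normal likelihood is conjugate: posterior is Inv-Gamma(α + n/2, β + Σ(xᵢ−μ)²/2).
Posterior: Inv-Gamma(3.7 + 11/2, 13.3 + 56.503/2) = Inv-Gamma(9.20, 41.5515).
Posterior α = 9.20.

9.20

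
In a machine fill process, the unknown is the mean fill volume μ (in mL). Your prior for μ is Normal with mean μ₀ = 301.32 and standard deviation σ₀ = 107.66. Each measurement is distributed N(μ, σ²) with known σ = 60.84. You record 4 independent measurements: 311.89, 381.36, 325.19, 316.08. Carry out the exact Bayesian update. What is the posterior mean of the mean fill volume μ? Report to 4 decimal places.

For Normal data with known variance σ², a Normal(μ₀, σ₀²) prior on μ is conjugate. Posterior precision = 1/σ₀² + n/σ²; posterior mean is the precision-weighted average of μ₀ and x̄.
Σxᵢ = 311.89 + 381.36 + 325.19 + 316.08 = 1334.52, so n·x̄ = 1334.52.
σ₀² = 107.66² = 11590.6756, σ² = 60.84² = 3701.5056; σ² + n·σ₀² = 3701.5056 + 4·11590.6756 = 50064.208.
Posterior mean = (μ₀/σ₀² + n·x̄/σ²)/(1/σ₀² + n/σ²) = (σ²·μ₀ + σ₀²·n·x̄)/(σ² + n·σ₀²) = (3701.5056·301.32 + 11590.6756·1334.52)/50064.208 = 16583326.069104/50064.208 = 331.2412.

331.2412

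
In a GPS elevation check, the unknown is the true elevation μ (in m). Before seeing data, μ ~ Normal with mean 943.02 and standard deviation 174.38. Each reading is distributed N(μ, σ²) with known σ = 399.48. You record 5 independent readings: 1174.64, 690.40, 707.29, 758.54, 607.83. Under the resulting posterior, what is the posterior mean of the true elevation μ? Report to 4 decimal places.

867.2591

For Normal data with known variance σ², a Normal(μ₀, σ₀²) prior on μ is conjugate. Posterior precision = 1/σ₀² + n/σ²; posterior mean is the precision-weighted average of μ₀ and x̄.
Σxᵢ = 1174.64 + 690.40 + 707.29 + 758.54 + 607.83 = 3938.7, so n·x̄ = 3938.7.
σ₀² = 174.38² = 30408.3844, σ² = 399.48² = 159584.2704; σ² + n·σ₀² = 159584.2704 + 5·30408.3844 = 311626.1924.
Posterior mean = (μ₀/σ₀² + n·x̄/σ²)/(1/σ₀² + n/σ²) = (σ²·μ₀ + σ₀²·n·x̄)/(σ² + n·σ₀²) = (159584.2704·943.02 + 30408.3844·3938.7)/311626.1924 = 270260662.308888/311626.1924 = 867.2591.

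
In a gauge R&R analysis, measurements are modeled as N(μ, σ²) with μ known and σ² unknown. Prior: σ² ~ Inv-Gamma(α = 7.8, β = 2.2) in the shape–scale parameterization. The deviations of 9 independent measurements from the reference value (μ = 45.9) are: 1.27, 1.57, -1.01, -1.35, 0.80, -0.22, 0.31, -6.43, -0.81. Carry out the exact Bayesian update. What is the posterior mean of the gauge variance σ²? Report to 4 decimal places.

2.3941

With known mean μ and an Inverse-Gamma(α, β) prior on σ², the Normal likelihood is conjugate: posterior is Inv-Gamma(α + n/2, β + Σ(xᵢ−μ)²/2).
Σ(xᵢ−μ)² = (1.27)² + (1.57)² + (-1.01)² + (-1.35)² + (0.80)² + (-0.22)² + (0.31)² + (-6.43)² + (-0.81)² = 49.7059.
Posterior: Inv-Gamma(7.8 + 9/2, 2.2 + 49.7059/2) = Inv-Gamma(12.30, 27.05295).
E[σ²|data] = β/(α−1) = 27.05295/11.30 = 2.3941.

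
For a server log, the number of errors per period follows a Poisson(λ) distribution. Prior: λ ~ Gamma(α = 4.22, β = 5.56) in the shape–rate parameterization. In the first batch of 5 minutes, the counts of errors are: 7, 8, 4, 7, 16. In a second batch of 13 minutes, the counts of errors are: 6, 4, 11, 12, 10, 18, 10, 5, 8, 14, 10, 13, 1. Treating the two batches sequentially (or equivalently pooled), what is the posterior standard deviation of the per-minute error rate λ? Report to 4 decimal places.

With a Gamma(shape α, rate β) prior, the Poisson likelihood is conjugate: the posterior is Gamma(α + ΣXᵢ, β + n).
Batch 1: sum of counts S = 42 over n = 5 minutes.
After batch 1: Gamma(α+S, β+n) = Gamma(4.22+42, 5.56+5) = Gamma(46.22, 10.56).
Batch 2: sum of counts S = 122 over n = 13 minutes.
After batch 2: Gamma(α+S, β+n) = Gamma(46.22+122, 10.56+13) = Gamma(168.22, 23.56).
SD = √α/β = √168.22/23.56 = 0.5505.

0.5505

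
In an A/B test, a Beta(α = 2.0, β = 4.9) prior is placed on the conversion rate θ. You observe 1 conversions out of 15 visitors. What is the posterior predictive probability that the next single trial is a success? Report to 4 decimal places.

The Beta prior is conjugate to a Binomial/Bernoulli likelihood; the update adds successes to α and failures to β.
Posterior: Beta(α+k, β+n−k) = Beta(2.0+1, 4.9+14) = Beta(3.0, 18.9).
For a single future Bernoulli trial, P(success | data) = α/(α+β) = 0.1370.

0.1370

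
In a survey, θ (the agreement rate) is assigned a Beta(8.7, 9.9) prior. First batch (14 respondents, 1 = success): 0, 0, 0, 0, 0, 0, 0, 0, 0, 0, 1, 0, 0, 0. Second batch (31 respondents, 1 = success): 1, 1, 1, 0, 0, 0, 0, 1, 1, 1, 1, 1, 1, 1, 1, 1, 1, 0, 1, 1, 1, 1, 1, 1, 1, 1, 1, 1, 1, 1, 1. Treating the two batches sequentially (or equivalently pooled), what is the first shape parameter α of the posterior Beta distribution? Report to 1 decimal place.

35.7

The Beta prior is conjugate to a Binomial/Bernoulli likelihood; the update adds successes to α and failures to β.
After batch 1: Beta(8.7+1, 9.9+13) = Beta(9.7, 22.9).
After batch 2: Beta(9.7+26, 22.9+5) = Beta(35.7, 27.9).
Posterior α = 35.7.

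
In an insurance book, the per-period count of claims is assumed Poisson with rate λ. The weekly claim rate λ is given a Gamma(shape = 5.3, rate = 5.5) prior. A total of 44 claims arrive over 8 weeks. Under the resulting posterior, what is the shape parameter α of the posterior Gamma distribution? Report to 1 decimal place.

With a Gamma(shape α, rate β) prior, the Poisson likelihood is conjugate: the posterior is Gamma(α + ΣXᵢ, β + n).
Posterior: Gamma(α+S, β+n) = Gamma(5.3+44, 5.5+8) = Gamma(49.3, 13.5).
Posterior α = 49.3.

49.3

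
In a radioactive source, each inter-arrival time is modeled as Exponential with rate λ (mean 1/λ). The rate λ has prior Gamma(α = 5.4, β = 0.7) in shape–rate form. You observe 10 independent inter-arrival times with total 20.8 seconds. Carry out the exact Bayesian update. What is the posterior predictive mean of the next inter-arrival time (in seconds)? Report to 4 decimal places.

1.4931

With a Gamma(shape α, rate β) prior on the exponential rate λ, the posterior after n observations with total T = Σxᵢ is Gamma(α+n, β+T).
Posterior: Gamma(5.4+10, 0.7+20.8) = Gamma(15.4, 21.5).
The predictive distribution for the next observation is Lomax; its mean is β/(α−1) = 21.5/14.4 = 1.4931.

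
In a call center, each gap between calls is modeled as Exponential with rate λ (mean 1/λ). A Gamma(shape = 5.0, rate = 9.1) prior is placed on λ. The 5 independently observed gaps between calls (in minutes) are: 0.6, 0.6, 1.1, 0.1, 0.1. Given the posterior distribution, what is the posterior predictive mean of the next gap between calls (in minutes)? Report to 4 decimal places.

1.2889

With a Gamma(shape α, rate β) prior on the exponential rate λ, the posterior after n observations with total T = Σxᵢ is Gamma(α+n, β+T).
Sum of observations T = 2.5 minutes; n = 5.
Posterior: Gamma(5.0+5, 9.1+2.5) = Gamma(10.0, 11.6).
The predictive distribution for the next observation is Lomax; its mean is β/(α−1) = 11.6/9.0 = 1.2889.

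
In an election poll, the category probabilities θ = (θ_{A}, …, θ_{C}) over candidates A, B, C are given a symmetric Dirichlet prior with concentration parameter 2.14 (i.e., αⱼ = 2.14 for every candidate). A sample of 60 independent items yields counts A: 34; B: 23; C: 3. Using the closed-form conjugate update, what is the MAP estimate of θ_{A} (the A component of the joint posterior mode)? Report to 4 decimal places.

The Dirichlet prior is conjugate to the Multinomial likelihood: each posterior αⱼ = prior αⱼ + observed count nⱼ.
Posterior concentration: (36.14, 25.14, 5.14), total = 66.42.
Joint mode component: (α_{A}−1)/(Σα−K) = 35.14/63.42 = 0.5541.

0.5541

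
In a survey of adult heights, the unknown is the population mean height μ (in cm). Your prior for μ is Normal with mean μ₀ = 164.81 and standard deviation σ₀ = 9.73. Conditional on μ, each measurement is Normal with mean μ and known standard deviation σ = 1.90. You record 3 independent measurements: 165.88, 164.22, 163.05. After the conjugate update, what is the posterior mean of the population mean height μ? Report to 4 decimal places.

For Normal data with known variance σ², a Normal(μ₀, σ₀²) prior on μ is conjugate. Posterior precision = 1/σ₀² + n/σ²; posterior mean is the precision-weighted average of μ₀ and x̄.
Σxᵢ = 165.88 + 164.22 + 163.05 = 493.15, so n·x̄ = 493.15.
σ₀² = 9.73² = 94.6729, σ² = 1.90² = 3.61; σ² + n·σ₀² = 3.61 + 3·94.6729 = 287.6287.
Posterior mean = (μ₀/σ₀² + n·x̄/σ²)/(1/σ₀² + n/σ²) = (σ²·μ₀ + σ₀²·n·x̄)/(σ² + n·σ₀²) = (3.61·164.81 + 94.6729·493.15)/287.6287 = 47282.904735/287.6287 = 164.3887.

164.3887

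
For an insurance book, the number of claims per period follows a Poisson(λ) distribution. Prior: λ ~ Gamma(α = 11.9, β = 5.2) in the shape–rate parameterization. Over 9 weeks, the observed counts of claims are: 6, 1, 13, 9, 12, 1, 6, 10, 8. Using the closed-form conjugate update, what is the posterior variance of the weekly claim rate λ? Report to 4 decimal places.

0.3863

With a Gamma(shape α, rate β) prior, the Poisson likelihood is conjugate: the posterior is Gamma(α + ΣXᵢ, β + n).
Sum of counts S = 66 over n = 9 weeks.
Posterior: Gamma(α+S, β+n) = Gamma(11.9+66, 5.2+9) = Gamma(77.9, 14.2).
Var = α/β² = 77.9/14.2² = 0.3863.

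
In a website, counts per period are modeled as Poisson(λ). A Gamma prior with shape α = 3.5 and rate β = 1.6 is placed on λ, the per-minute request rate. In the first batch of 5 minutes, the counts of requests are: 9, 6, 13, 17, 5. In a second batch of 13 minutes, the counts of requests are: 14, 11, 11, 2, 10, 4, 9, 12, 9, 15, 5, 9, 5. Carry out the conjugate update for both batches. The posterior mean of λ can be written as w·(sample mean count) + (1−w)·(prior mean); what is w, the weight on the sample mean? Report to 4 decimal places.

0.9184

With a Gamma(shape α, rate β) prior, the Poisson likelihood is conjugate: the posterior is Gamma(α + ΣXᵢ, β + n).
Total number of minutes: n = 5 + 13 = 18.
Posterior mean = (α₀+S)/(β₀+n) = [n/(β₀+n)]·(S/n) + [β₀/(β₀+n)]·(α₀/β₀), so only n and β₀ enter the weight.
Weight on data w = n/(β₀+n) = 18/(1.6+18) = 18/19.6 = 0.9184.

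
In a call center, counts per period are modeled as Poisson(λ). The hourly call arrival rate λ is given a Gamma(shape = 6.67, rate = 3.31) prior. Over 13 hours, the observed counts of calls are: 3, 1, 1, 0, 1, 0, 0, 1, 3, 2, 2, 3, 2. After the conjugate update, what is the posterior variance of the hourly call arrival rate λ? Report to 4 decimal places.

With a Gamma(shape α, rate β) prior, the Poisson likelihood is conjugate: the posterior is Gamma(α + ΣXᵢ, β + n).
Sum of counts S = 19 over n = 13 hours.
Posterior: Gamma(α+S, β+n) = Gamma(6.67+19, 3.31+13) = Gamma(25.67, 16.31).
Var = α/β² = 25.67/16.31² = 0.0965.

0.0965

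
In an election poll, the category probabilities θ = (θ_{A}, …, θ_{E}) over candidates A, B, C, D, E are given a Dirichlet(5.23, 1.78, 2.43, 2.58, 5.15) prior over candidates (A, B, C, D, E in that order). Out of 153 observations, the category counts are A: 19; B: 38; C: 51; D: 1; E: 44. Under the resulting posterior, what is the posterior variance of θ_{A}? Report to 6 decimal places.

0.000713

The Dirichlet prior is conjugate to the Multinomial likelihood: each posterior αⱼ = prior αⱼ + observed count nⱼ.
Posterior concentration: (24.23, 39.78, 53.43, 3.58, 49.15), total = 170.17.
Var[θ_j] = α_j(Σα−α_j)/((Σα)²(Σα+1)) = 24.23·145.94/(170.17²·171.17) = 0.000713.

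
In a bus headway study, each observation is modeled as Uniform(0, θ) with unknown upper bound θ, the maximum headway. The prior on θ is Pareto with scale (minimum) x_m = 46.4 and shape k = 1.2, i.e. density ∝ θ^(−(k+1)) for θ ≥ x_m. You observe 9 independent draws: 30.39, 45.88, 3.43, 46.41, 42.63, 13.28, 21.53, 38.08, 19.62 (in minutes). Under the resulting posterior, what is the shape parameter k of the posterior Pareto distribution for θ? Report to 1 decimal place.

10.2

A Pareto(scale x_m, shape k) prior on the upper bound θ of Uniform(0, θ) is conjugate: posterior is Pareto(max(x_m, max xᵢ), k + n).
Sample maximum = 46.41; prior scale x_m = 46.4 → posterior scale = max = 46.41.
Posterior shape = 1.2 + 9 = 10.2.
Posterior shape k = 10.2.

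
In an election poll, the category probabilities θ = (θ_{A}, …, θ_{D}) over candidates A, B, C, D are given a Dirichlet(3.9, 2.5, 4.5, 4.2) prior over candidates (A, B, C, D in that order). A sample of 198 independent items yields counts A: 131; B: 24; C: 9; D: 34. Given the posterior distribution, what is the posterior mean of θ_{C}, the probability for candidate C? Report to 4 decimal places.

0.0634

The Dirichlet prior is conjugate to the Multinomial likelihood: each posterior αⱼ = prior αⱼ + observed count nⱼ.
Posterior concentration: (134.9, 26.5, 13.5, 38.2), total = 213.1.
E[θ_{C}|data] = α_{C}/Σα = 13.5/213.1 = 0.0634.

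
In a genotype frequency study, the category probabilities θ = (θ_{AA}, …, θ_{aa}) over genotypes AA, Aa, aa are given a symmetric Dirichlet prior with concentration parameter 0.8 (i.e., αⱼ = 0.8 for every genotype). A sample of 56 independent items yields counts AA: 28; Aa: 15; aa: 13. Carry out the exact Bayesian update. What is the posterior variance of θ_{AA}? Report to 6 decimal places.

0.004208

The Dirichlet prior is conjugate to the Multinomial likelihood: each posterior αⱼ = prior αⱼ + observed count nⱼ.
Posterior concentration: (28.8, 15.8, 13.8), total = 58.4.
Var[θ_j] = α_j(Σα−α_j)/((Σα)²(Σα+1)) = 28.8·29.6/(58.4²·59.4) = 0.004208.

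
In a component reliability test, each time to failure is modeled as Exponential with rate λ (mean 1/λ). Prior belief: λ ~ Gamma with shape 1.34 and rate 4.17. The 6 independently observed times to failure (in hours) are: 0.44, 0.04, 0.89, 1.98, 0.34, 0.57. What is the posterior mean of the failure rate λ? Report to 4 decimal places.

With a Gamma(shape α, rate β) prior on the exponential rate λ, the posterior after n observations with total T = Σxᵢ is Gamma(α+n, β+T).
Sum of observations T = 4.26 hours; n = 6.
Posterior: Gamma(1.34+6, 4.17+4.26) = Gamma(7.34, 8.43).
Posterior mean of λ = α/β = 7.34/8.43 = 0.8707.

0.8707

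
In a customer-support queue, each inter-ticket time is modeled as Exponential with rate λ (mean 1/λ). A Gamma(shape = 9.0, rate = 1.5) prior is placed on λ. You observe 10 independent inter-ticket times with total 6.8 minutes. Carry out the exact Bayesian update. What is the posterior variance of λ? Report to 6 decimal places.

With a Gamma(shape α, rate β) prior on the exponential rate λ, the posterior after n observations with total T = Σxᵢ is Gamma(α+n, β+T).
Posterior: Gamma(9.0+10, 1.5+6.8) = Gamma(19.0, 8.3).
Var = α/β² = 0.275802.

0.275802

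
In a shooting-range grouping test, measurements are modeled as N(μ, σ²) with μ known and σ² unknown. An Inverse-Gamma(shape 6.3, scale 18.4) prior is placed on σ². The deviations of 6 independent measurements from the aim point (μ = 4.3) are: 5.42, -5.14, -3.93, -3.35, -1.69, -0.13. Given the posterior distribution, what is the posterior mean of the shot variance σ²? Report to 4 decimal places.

7.3576

With known mean μ and an Inverse-Gamma(α, β) prior on σ², the Normal likelihood is conjugate: posterior is Inv-Gamma(α + n/2, β + Σ(xᵢ−μ)²/2).
Σ(xᵢ−μ)² = (5.42)² + (-5.14)² + (-3.93)² + (-3.35)² + (-1.69)² + (-0.13)² = 85.3364.
Posterior: Inv-Gamma(6.3 + 6/2, 18.4 + 85.3364/2) = Inv-Gamma(9.30, 61.06820).
E[σ²|data] = β/(α−1) = 61.06820/8.30 = 7.3576.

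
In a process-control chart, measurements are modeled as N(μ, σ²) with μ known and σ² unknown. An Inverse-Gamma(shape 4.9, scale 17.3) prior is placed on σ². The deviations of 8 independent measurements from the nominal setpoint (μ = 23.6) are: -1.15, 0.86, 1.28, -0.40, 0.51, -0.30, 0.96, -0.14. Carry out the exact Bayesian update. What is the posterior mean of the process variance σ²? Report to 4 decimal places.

With known mean μ and an Inverse-Gamma(α, β) prior on σ², the Normal likelihood is conjugate: posterior is Inv-Gamma(α + n/2, β + Σ(xᵢ−μ)²/2).
Σ(xᵢ−μ)² = (-1.15)² + (0.86)² + (1.28)² + (-0.40)² + (0.51)² + (-0.30)² + (0.96)² + (-0.14)² = 5.1518.
Posterior: Inv-Gamma(4.9 + 8/2, 17.3 + 5.1518/2) = Inv-Gamma(8.90, 19.87590).
E[σ²|data] = β/(α−1) = 19.87590/7.90 = 2.5159.

2.5159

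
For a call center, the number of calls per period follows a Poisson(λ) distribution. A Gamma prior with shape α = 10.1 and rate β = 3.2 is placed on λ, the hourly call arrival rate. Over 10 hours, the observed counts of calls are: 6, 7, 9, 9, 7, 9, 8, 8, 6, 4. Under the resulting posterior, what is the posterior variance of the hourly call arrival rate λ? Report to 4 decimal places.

With a Gamma(shape α, rate β) prior, the Poisson likelihood is conjugate: the posterior is Gamma(α + ΣXᵢ, β + n).
Sum of counts S = 73 over n = 10 hours.
Posterior: Gamma(α+S, β+n) = Gamma(10.1+73, 3.2+10) = Gamma(83.1, 13.2).
Var = α/β² = 83.1/13.2² = 0.4769.

0.4769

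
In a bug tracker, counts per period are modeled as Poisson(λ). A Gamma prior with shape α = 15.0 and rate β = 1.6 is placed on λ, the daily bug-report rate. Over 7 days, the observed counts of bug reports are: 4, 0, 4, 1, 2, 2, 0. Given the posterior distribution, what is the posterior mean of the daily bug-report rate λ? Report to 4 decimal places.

3.2558

With a Gamma(shape α, rate β) prior, the Poisson likelihood is conjugate: the posterior is Gamma(α + ΣXᵢ, β + n).
Sum of counts S = 13 over n = 7 days.
Posterior: Gamma(α+S, β+n) = Gamma(15.0+13, 1.6+7) = Gamma(28.0, 8.6).
Posterior mean = α/β = 28.0/8.6 = 3.2558.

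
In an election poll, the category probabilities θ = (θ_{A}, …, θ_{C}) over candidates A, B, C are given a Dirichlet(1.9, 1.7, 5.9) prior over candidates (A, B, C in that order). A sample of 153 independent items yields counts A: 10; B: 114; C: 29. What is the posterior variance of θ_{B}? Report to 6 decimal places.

0.001254

The Dirichlet prior is conjugate to the Multinomial likelihood: each posterior αⱼ = prior αⱼ + observed count nⱼ.
Posterior concentration: (11.9, 115.7, 34.9), total = 162.5.
Var[θ_j] = α_j(Σα−α_j)/((Σα)²(Σα+1)) = 115.7·46.8/(162.5²·163.5) = 0.001254.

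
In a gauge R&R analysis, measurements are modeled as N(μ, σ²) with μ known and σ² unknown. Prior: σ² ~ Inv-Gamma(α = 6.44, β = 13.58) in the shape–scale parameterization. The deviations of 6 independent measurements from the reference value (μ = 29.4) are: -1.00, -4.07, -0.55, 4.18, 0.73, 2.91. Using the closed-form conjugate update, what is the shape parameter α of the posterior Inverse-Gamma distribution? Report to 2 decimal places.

With known mean μ and an Inverse-Gamma(α, β) prior on σ², the Normal likelihood is conjugate: posterior is Inv-Gamma(α + n/2, β + Σ(xᵢ−μ)²/2).
Σ(xᵢ−μ)² = (-1.00)² + (-4.07)² + (-0.55)² + (4.18)² + (0.73)² + (2.91)² = 44.3408.
Posterior: Inv-Gamma(6.44 + 6/2, 13.58 + 44.3408/2) = Inv-Gamma(9.44, 35.75040).
Posterior α = 9.44.

9.44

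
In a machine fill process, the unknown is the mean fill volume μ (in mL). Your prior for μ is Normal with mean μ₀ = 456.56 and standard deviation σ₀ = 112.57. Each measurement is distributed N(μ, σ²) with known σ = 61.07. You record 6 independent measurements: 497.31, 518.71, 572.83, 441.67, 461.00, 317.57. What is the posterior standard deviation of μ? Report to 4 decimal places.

24.3419

For Normal data with known variance σ², a Normal(μ₀, σ₀²) prior on μ is conjugate. Posterior precision = 1/σ₀² + n/σ²; posterior mean is the precision-weighted average of μ₀ and x̄.
σ₀² = 112.57² = 12672.0049, σ² = 61.07² = 3729.5449; σ² + n·σ₀² = 3729.5449 + 6·12672.0049 = 79761.5743.
Posterior precision = 1/σ₀² + n/σ² = 1/12672.0049 + 6/3729.5449 = (σ² + n·σ₀²)/(σ₀²σ²) = 79761.5743/(12672.0049·3729.5449); posterior variance σₙ² = σ₀²σ²/(σ² + n·σ₀²) = 12672.0049·3729.5449/79761.5743 = 592.526059.
Posterior SD = √σₙ² = √(12672.0049·3729.5449/79761.5743) = 24.3419.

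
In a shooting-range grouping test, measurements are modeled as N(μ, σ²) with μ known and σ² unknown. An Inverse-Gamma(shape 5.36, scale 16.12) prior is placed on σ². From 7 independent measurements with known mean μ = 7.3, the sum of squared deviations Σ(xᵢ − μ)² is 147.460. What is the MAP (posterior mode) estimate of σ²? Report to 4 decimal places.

9.1126

With known mean μ and an Inverse-Gamma(α, β) prior on σ², the Normal likelihood is conjugate: posterior is Inv-Gamma(α + n/2, β + Σ(xᵢ−μ)²/2).
Posterior: Inv-Gamma(5.36 + 7/2, 16.12 + 147.460/2) = Inv-Gamma(8.86, 89.8500).
Mode = β/(α+1) = 89.8500/9.86 = 9.1126.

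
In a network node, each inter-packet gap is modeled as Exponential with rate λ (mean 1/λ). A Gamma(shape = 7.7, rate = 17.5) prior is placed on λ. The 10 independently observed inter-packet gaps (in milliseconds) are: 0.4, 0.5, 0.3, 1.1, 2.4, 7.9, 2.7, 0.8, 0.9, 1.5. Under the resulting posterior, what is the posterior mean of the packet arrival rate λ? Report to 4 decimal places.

With a Gamma(shape α, rate β) prior on the exponential rate λ, the posterior after n observations with total T = Σxᵢ is Gamma(α+n, β+T).
Sum of observations T = 18.5 milliseconds; n = 10.
Posterior: Gamma(7.7+10, 17.5+18.5) = Gamma(17.7, 36.0).
Posterior mean of λ = α/β = 17.7/36.0 = 0.4917.

0.4917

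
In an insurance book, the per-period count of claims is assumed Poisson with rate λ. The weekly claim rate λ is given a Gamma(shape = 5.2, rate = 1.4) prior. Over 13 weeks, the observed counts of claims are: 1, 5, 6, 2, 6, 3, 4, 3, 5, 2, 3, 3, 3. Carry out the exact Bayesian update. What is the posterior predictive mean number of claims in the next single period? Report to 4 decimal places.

With a Gamma(shape α, rate β) prior, the Poisson likelihood is conjugate: the posterior is Gamma(α + ΣXᵢ, β + n).
Sum of counts S = 46 over n = 13 weeks.
Posterior: Gamma(α+S, β+n) = Gamma(5.2+46, 1.4+13) = Gamma(51.2, 14.4).
The predictive distribution for one future period is NegBinom with mean α/β = 3.5556.

3.5556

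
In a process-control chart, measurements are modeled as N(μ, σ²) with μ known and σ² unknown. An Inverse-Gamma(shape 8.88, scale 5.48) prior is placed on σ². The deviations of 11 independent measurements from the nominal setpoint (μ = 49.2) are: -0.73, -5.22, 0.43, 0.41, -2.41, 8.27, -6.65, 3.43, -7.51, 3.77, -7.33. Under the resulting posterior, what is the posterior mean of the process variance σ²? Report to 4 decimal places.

With known mean μ and an Inverse-Gamma(α, β) prior on σ², the Normal likelihood is conjugate: posterior is Inv-Gamma(α + n/2, β + Σ(xᵢ−μ)²/2).
Σ(xᵢ−μ)² = (-0.73)² + (-5.22)² + (0.43)² + (0.41)² + (-2.41)² + (8.27)² + (-6.65)² + (3.43)² + (-7.51)² + (3.77)² + (-7.33)² = 282.6646.
Posterior: Inv-Gamma(8.88 + 11/2, 5.48 + 282.6646/2) = Inv-Gamma(14.38, 146.81230).
E[σ²|data] = β/(α−1) = 146.81230/13.38 = 10.9725.

10.9725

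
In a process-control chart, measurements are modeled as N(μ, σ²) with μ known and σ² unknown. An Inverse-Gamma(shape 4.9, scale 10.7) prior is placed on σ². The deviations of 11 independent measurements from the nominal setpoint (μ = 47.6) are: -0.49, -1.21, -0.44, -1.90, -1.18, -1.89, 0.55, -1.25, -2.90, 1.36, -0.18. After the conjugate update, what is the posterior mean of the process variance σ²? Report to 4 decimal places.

2.3420

With known mean μ and an Inverse-Gamma(α, β) prior on σ², the Normal likelihood is conjugate: posterior is Inv-Gamma(α + n/2, β + Σ(xᵢ−μ)²/2).
Σ(xᵢ−μ)² = (-0.49)² + (-1.21)² + (-0.44)² + (-1.90)² + (-1.18)² + (-1.89)² + (0.55)² + (-1.25)² + (-2.90)² + (1.36)² + (-0.18)² = 22.6293.
Posterior: Inv-Gamma(4.9 + 11/2, 10.7 + 22.6293/2) = Inv-Gamma(10.40, 22.01465).
E[σ²|data] = β/(α−1) = 22.01465/9.40 = 2.3420.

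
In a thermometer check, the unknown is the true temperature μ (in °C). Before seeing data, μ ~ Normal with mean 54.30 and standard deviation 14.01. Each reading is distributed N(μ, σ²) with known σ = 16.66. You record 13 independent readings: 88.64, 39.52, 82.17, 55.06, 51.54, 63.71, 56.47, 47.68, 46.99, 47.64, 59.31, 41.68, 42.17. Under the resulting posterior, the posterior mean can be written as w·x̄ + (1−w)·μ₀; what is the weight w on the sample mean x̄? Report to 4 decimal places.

For Normal data with known variance σ², a Normal(μ₀, σ₀²) prior on μ is conjugate. Posterior precision = 1/σ₀² + n/σ²; posterior mean is the precision-weighted average of μ₀ and x̄.
σ₀² = 14.01² = 196.2801, σ² = 16.66² = 277.5556. Prior precision 1/σ₀² = 1/196.2801; data precision n/σ² = 13/277.5556.
w = (n/σ²)/(1/σ₀² + n/σ²) = n·σ₀²/(σ² + n·σ₀²) = 13·196.2801/(277.5556 + 13·196.2801) = 2551.6413/2829.1969 = 0.9019.

0.9019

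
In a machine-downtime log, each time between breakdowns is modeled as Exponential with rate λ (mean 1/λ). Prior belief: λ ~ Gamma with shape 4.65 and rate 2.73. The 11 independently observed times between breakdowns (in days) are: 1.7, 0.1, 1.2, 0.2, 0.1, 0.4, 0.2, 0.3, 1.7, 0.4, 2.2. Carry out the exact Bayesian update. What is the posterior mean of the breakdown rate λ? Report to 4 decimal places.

1.3936

With a Gamma(shape α, rate β) prior on the exponential rate λ, the posterior after n observations with total T = Σxᵢ is Gamma(α+n, β+T).
Sum of observations T = 8.5 days; n = 11.
Posterior: Gamma(4.65+11, 2.73+8.5) = Gamma(15.65, 11.23).
Posterior mean of λ = α/β = 15.65/11.23 = 1.3936.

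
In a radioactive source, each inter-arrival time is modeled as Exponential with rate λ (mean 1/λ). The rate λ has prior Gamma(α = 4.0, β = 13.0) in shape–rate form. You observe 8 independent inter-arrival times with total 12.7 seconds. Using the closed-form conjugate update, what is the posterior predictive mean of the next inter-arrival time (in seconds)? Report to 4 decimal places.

2.3364

With a Gamma(shape α, rate β) prior on the exponential rate λ, the posterior after n observations with total T = Σxᵢ is Gamma(α+n, β+T).
Posterior: Gamma(4.0+8, 13.0+12.7) = Gamma(12.0, 25.7).
The predictive distribution for the next observation is Lomax; its mean is β/(α−1) = 25.7/11.0 = 2.3364.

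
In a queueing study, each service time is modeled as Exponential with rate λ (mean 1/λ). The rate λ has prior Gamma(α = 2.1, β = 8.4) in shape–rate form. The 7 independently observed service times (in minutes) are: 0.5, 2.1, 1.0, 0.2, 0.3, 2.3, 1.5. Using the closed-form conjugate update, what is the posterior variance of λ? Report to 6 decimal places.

0.034250

With a Gamma(shape α, rate β) prior on the exponential rate λ, the posterior after n observations with total T = Σxᵢ is Gamma(α+n, β+T).
Sum of observations T = 7.9 minutes; n = 7.
Posterior: Gamma(2.1+7, 8.4+7.9) = Gamma(9.1, 16.3).
Var = α/β² = 0.034250.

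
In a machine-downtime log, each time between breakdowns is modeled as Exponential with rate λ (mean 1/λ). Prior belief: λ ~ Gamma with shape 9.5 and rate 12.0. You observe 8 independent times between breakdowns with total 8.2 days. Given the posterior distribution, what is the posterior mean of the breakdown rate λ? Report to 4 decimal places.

With a Gamma(shape α, rate β) prior on the exponential rate λ, the posterior after n observations with total T = Σxᵢ is Gamma(α+n, β+T).
Posterior: Gamma(9.5+8, 12.0+8.2) = Gamma(17.5, 20.2).
Posterior mean of λ = α/β = 17.5/20.2 = 0.8663.

0.8663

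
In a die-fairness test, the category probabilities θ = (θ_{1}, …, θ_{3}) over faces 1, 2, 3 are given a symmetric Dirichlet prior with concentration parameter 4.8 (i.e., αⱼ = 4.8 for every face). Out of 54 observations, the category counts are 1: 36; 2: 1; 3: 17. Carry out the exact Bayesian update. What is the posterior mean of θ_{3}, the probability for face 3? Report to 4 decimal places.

0.3187

The Dirichlet prior is conjugate to the Multinomial likelihood: each posterior αⱼ = prior αⱼ + observed count nⱼ.
Posterior concentration: (40.8, 5.8, 21.8), total = 68.4.
E[θ_{3}|data] = α_{3}/Σα = 21.8/68.4 = 0.3187.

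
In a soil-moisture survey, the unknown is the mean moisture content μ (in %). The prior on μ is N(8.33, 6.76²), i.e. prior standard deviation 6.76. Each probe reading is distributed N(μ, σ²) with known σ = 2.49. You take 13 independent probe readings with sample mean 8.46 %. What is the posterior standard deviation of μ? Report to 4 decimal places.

0.6870

For Normal data with known variance σ², a Normal(μ₀, σ₀²) prior on μ is conjugate. Posterior precision = 1/σ₀² + n/σ²; posterior mean is the precision-weighted average of μ₀ and x̄.
σ₀² = 6.76² = 45.6976, σ² = 2.49² = 6.2001; σ² + n·σ₀² = 6.2001 + 13·45.6976 = 600.2689.
Posterior precision = 1/σ₀² + n/σ² = 1/45.6976 + 13/6.2001 = (σ² + n·σ₀²)/(σ₀²σ²) = 600.2689/(45.6976·6.2001); posterior variance σₙ² = σ₀²σ²/(σ² + n·σ₀²) = 45.6976·6.2001/600.2689 = 0.472005.
Posterior SD = √σₙ² = √(45.6976·6.2001/600.2689) = 0.6870.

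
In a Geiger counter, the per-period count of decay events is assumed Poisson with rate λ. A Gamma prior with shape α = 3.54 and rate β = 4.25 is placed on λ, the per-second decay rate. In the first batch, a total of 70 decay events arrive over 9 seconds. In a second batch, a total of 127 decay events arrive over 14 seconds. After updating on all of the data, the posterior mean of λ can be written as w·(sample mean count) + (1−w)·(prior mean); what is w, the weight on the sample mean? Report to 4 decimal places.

0.8440

With a Gamma(shape α, rate β) prior, the Poisson likelihood is conjugate: the posterior is Gamma(α + ΣXᵢ, β + n).
Total number of seconds: n = 9 + 14 = 23.
Posterior mean = (α₀+S)/(β₀+n) = [n/(β₀+n)]·(S/n) + [β₀/(β₀+n)]·(α₀/β₀), so only n and β₀ enter the weight.
Weight on data w = n/(β₀+n) = 23/(4.25+23) = 23/27.25 = 0.8440.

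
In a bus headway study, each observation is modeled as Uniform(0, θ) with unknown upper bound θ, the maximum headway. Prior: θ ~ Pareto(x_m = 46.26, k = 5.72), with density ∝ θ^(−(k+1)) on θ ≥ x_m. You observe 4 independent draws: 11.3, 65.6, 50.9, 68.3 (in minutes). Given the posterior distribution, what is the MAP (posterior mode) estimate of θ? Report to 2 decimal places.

68.30

A Pareto(scale x_m, shape k) prior on the upper bound θ of Uniform(0, θ) is conjugate: posterior is Pareto(max(x_m, max xᵢ), k + n).
Sample maximum = 68.3; prior scale x_m = 46.26 → posterior scale = max = 68.30.
Posterior shape = 5.72 + 4 = 9.72.
The Pareto density is decreasing on [x_m, ∞), so the mode is x_m = 68.30.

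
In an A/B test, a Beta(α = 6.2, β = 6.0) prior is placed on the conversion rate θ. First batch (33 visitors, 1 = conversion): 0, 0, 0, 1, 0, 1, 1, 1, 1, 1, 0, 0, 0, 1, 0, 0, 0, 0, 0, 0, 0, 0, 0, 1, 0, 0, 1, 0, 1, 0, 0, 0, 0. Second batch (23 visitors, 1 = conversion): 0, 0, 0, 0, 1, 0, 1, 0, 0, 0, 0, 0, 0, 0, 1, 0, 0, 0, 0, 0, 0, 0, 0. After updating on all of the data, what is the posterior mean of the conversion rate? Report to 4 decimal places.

0.2815

The Beta prior is conjugate to a Binomial/Bernoulli likelihood; the update adds successes to α and failures to β.
After batch 1: Beta(6.2+10, 6.0+23) = Beta(16.2, 29.0).
After batch 2: Beta(16.2+3, 29.0+20) = Beta(19.2, 49.0).
Posterior mean = α/(α+β) = 19.2/68.2 = 0.2815.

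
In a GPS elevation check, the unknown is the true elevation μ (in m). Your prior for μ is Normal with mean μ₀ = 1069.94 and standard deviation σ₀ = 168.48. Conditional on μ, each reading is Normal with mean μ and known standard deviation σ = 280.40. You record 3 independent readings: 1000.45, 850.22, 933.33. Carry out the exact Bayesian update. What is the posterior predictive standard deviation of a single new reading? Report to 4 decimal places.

For Normal data with known variance σ², a Normal(μ₀, σ₀²) prior on μ is conjugate. Posterior precision = 1/σ₀² + n/σ²; posterior mean is the precision-weighted average of μ₀ and x̄.
σ₀² = 168.48² = 28385.5104, σ² = 280.40² = 78624.16; σ² + n·σ₀² = 78624.16 + 3·28385.5104 = 163780.6912.
Posterior precision = 1/σ₀² + n/σ² = 1/28385.5104 + 3/78624.16 = (σ² + n·σ₀²)/(σ₀²σ²) = 163780.6912/(28385.5104·78624.16); posterior variance σₙ² = σ₀²σ²/(σ² + n·σ₀²) = 28385.5104·78624.16/163780.6912 = 13626.679037.
Predictive variance for one new observation = σₙ² + σ² = 28385.5104·78624.16/163780.6912 + 78624.16 = σ²·(σ₀² + 163780.6912)/163780.6912 = 78624.16·192166.2016/163780.6912 = 92250.839037; SD = √(78624.16·192166.2016/163780.6912) = 303.7282.

303.7282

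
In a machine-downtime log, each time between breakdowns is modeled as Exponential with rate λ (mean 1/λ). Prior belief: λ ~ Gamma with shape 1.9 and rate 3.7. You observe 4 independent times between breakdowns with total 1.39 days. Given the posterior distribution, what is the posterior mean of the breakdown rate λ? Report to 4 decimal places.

1.1591

With a Gamma(shape α, rate β) prior on the exponential rate λ, the posterior after n observations with total T = Σxᵢ is Gamma(α+n, β+T).
Posterior: Gamma(1.9+4, 3.7+1.39) = Gamma(5.9, 5.09).
Posterior mean of λ = α/β = 5.9/5.09 = 1.1591.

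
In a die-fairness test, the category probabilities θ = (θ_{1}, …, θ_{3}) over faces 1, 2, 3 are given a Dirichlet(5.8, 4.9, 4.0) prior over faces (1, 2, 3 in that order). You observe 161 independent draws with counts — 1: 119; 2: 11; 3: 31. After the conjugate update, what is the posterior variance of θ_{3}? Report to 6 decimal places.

The Dirichlet prior is conjugate to the Multinomial likelihood: each posterior αⱼ = prior αⱼ + observed count nⱼ.
Posterior concentration: (124.8, 15.9, 35.0), total = 175.7.
Var[θ_j] = α_j(Σα−α_j)/((Σα)²(Σα+1)) = 35.0·140.7/(175.7²·176.7) = 0.000903.

0.000903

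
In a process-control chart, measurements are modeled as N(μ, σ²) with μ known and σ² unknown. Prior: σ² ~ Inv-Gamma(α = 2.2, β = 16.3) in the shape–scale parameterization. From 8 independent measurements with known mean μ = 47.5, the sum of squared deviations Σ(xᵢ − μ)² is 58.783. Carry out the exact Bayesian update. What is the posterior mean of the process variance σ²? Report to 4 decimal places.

With known mean μ and an Inverse-Gamma(α, β) prior on σ², the Normal likelihood is conjugate: posterior is Inv-Gamma(α + n/2, β + Σ(xᵢ−μ)²/2).
Posterior: Inv-Gamma(2.2 + 8/2, 16.3 + 58.783/2) = Inv-Gamma(6.20, 45.6915).
E[σ²|data] = β/(α−1) = 45.6915/5.20 = 8.7868.

8.7868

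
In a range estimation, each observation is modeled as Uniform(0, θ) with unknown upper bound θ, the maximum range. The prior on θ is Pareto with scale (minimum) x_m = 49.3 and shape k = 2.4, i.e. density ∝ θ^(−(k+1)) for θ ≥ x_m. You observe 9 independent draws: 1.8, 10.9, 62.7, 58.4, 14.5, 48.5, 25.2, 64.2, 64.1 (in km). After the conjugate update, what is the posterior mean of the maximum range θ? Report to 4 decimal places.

A Pareto(scale x_m, shape k) prior on the upper bound θ of Uniform(0, θ) is conjugate: posterior is Pareto(max(x_m, max xᵢ), k + n).
Sample maximum = 64.2; prior scale x_m = 49.3 → posterior scale = max = 64.2.
Posterior shape = 2.4 + 9 = 11.4.
E[θ|data] = k·x_m/(k−1) = 11.4·64.2/10.4 = 70.3731.

70.3731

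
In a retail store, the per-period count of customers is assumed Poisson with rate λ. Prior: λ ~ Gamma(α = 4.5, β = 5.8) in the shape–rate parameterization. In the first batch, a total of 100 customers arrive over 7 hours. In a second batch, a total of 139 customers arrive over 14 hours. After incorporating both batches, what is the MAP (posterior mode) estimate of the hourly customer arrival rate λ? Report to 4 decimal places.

9.0485

With a Gamma(shape α, rate β) prior, the Poisson likelihood is conjugate: the posterior is Gamma(α + ΣXᵢ, β + n).
After batch 1: Gamma(α+S, β+n) = Gamma(4.5+100, 5.8+7) = Gamma(104.5, 12.8).
After batch 2: Gamma(α+S, β+n) = Gamma(104.5+139, 12.8+14) = Gamma(243.5, 26.8).
Mode of Gamma(α,β) for α≥1 is (α−1)/β = 242.5/26.8 = 9.0485.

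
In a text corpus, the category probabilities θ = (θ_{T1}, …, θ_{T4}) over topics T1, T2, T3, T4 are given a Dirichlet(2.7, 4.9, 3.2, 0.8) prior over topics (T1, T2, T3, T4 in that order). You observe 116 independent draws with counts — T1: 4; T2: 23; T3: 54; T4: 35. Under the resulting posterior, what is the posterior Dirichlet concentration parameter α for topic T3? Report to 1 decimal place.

57.2

The Dirichlet prior is conjugate to the Multinomial likelihood: each posterior αⱼ = prior αⱼ + observed count nⱼ.
Posterior concentration: (6.7, 27.9, 57.2, 35.8), total = 127.6.
α_{T3} = 3.2 + 54 = 57.2.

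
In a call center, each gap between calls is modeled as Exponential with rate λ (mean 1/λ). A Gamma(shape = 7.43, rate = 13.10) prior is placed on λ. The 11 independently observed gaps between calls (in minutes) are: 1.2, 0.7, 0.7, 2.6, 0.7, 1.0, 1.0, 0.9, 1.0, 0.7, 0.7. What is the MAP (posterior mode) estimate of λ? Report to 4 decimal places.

0.7173

With a Gamma(shape α, rate β) prior on the exponential rate λ, the posterior after n observations with total T = Σxᵢ is Gamma(α+n, β+T).
Sum of observations T = 11.2 minutes; n = 11.
Posterior: Gamma(7.43+11, 13.10+11.2) = Gamma(18.43, 24.30).
Mode = (α−1)/β = 0.7173.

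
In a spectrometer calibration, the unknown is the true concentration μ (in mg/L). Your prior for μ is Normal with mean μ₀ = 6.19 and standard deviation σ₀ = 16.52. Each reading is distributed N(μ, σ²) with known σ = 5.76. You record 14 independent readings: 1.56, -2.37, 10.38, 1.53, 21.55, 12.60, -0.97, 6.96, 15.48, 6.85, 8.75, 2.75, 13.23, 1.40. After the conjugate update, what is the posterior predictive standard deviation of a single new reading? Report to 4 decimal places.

5.9605

For Normal data with known variance σ², a Normal(μ₀, σ₀²) prior on μ is conjugate. Posterior precision = 1/σ₀² + n/σ²; posterior mean is the precision-weighted average of μ₀ and x̄.
σ₀² = 16.52² = 272.9104, σ² = 5.76² = 33.1776; σ² + n·σ₀² = 33.1776 + 14·272.9104 = 3853.9232.
Posterior precision = 1/σ₀² + n/σ² = 1/272.9104 + 14/33.1776 = (σ² + n·σ₀²)/(σ₀²σ²) = 3853.9232/(272.9104·33.1776); posterior variance σₙ² = σ₀²σ²/(σ² + n·σ₀²) = 272.9104·33.1776/3853.9232 = 2.349427.
Predictive variance for one new observation = σₙ² + σ² = 272.9104·33.1776/3853.9232 + 33.1776 = σ²·(σ₀² + 3853.9232)/3853.9232 = 33.1776·4126.8336/3853.9232 = 35.527027; SD = √(33.1776·4126.8336/3853.9232) = 5.9605.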